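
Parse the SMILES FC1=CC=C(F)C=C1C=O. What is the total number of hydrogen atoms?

4

Walk through each heavy atom and fill implicit hydrogens from standard valence (C 4, N 3, O 2, S 2, halogen 1):
  atom 1: F (halogen, monovalent) → 0 H
  atom 2: C, bond orders sum to 4 (valence 4) → 0 H
  atom 3: C, bond orders sum to 3 (valence 4) → 1 H
  atom 4: C, bond orders sum to 3 (valence 4) → 1 H
  atom 5: C, bond orders sum to 4 (valence 4) → 0 H
  atom 6: F (halogen, monovalent) → 0 H
  atom 7: C, bond orders sum to 3 (valence 4) → 1 H
  atom 8: C, bond orders sum to 4 (valence 4) → 0 H
  atom 9: C, bond orders sum to 3 (valence 4) → 1 H
  atom 10: O, bond orders sum to 2 (valence 2) → 0 H
Total hydrogens: 4.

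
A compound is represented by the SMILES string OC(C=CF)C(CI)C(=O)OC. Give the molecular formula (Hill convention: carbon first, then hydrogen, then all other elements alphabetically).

C7H10FIO3

Walk through each heavy atom and fill implicit hydrogens from standard valence (C 4, N 3, O 2, S 2, halogen 1):
  atom 1: O, bond orders sum to 1 (valence 2) → 1 H
  atom 2: C, bond orders sum to 3 (valence 4) → 1 H
  atom 3: C, bond orders sum to 3 (valence 4) → 1 H
  atom 4: C, bond orders sum to 3 (valence 4) → 1 H
  atom 5: F (halogen, monovalent) → 0 H
  atom 6: C, bond orders sum to 3 (valence 4) → 1 H
  atom 7: C, bond orders sum to 2 (valence 4) → 2 H
  atom 8: I (halogen, monovalent) → 0 H
  atom 9: C, bond orders sum to 4 (valence 4) → 0 H
  atom 10: O, bond orders sum to 2 (valence 2) → 0 H
  atom 11: O, bond orders sum to 2 (valence 2) → 0 H
  atom 12: C, bond orders sum to 1 (valence 4) → 3 H
Totals → C:7, H:10, F:1, I:1, O:3.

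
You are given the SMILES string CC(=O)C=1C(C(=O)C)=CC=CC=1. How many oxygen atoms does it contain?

Scan the SMILES for O atoms (remember two-letter symbols like Cl and Br are single atoms).
Oxygen count: 2.

2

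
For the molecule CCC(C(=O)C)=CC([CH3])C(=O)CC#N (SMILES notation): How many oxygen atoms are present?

Scan the SMILES for O atoms (remember two-letter symbols like Cl and Br are single atoms).
Oxygen count: 2.

2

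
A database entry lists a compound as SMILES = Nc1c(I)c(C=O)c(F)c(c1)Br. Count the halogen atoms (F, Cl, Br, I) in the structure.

Halogen atoms appear at heavy-atom positions 4, 9, 12 (1×Br, 1×F, 1×I).
Other groups present: 1 aldehyde, 1 primary amine.
Halogen count: 3.

3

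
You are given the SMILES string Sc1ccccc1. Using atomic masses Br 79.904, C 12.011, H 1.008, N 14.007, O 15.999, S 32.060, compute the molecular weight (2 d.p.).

110.17 g/mol

First, the molecular formula is C6H6S (counting implicit H from valence).
  C: 6 × 12.011 = 72.066
  H: 6 × 1.008 = 6.048
  S: 1 × 32.060 = 32.060
Sum: 6×12.011 + 6×1.008 + 1×32.060 = 110.174 → 110.17 g/mol.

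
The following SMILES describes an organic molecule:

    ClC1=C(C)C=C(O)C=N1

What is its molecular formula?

C6H6ClNO

Walk through each heavy atom and fill implicit hydrogens from standard valence (C 4, N 3, O 2, S 2, halogen 1):
  atom 1: Cl (halogen, monovalent) → 0 H
  atom 2: C, bond orders sum to 4 (valence 4) → 0 H
  atom 3: C, bond orders sum to 4 (valence 4) → 0 H
  atom 4: C, bond orders sum to 1 (valence 4) → 3 H
  atom 5: C, bond orders sum to 3 (valence 4) → 1 H
  atom 6: C, bond orders sum to 4 (valence 4) → 0 H
  atom 7: O, bond orders sum to 1 (valence 2) → 1 H
  atom 8: C, bond orders sum to 3 (valence 4) → 1 H
  atom 9: N, bond orders sum to 3 (valence 3) → 0 H
Totals → C:6, H:6, Cl:1, N:1, O:1.
In Hill order: C6H6ClNO.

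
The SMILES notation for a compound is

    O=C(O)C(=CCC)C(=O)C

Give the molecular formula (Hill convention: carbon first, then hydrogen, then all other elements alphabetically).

Walk through each heavy atom and fill implicit hydrogens from standard valence (C 4, N 3, O 2, S 2, halogen 1):
  atom 1: O, bond orders sum to 2 (valence 2) → 0 H
  atom 2: C, bond orders sum to 4 (valence 4) → 0 H
  atom 3: O, bond orders sum to 1 (valence 2) → 1 H
  atom 4: C, bond orders sum to 4 (valence 4) → 0 H
  atom 5: C, bond orders sum to 3 (valence 4) → 1 H
  atom 6: C, bond orders sum to 2 (valence 4) → 2 H
  atom 7: C, bond orders sum to 1 (valence 4) → 3 H
  atom 8: C, bond orders sum to 4 (valence 4) → 0 H
  atom 9: O, bond orders sum to 2 (valence 2) → 0 H
  atom 10: C, bond orders sum to 1 (valence 4) → 3 H
Totals → C:7, H:10, O:3.
In Hill order: C7H10O3.

C7H10O3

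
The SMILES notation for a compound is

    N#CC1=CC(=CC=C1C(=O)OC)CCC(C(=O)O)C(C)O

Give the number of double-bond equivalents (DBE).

Molecular formula: C15H17NO5.
DoU = (2C + 2 + N − H − X) / 2, where X is the halogen count and O/S are ignored.
    = (2·15 + 2 + 1 − 17 − 0) / 2 = 16 / 2 = 8.

8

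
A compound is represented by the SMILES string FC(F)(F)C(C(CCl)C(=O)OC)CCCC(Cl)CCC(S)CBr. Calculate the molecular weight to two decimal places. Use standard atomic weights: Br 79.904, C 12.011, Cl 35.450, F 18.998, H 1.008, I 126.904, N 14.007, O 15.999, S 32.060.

First, the molecular formula is C14H22BrCl2F3O2S (counting implicit H from valence).
  Br: 1 × 79.904 = 79.904
  C: 14 × 12.011 = 168.154
  Cl: 2 × 35.450 = 70.900
  F: 3 × 18.998 = 56.994
  H: 22 × 1.008 = 22.176
  O: 2 × 15.999 = 31.998
  S: 1 × 32.060 = 32.060
Sum: 1×79.904 + 14×12.011 + 2×35.450 + 3×18.998 + 22×1.008 + 2×15.999 + 1×32.060 = 462.186 → 462.19 g/mol.

462.19 g/mol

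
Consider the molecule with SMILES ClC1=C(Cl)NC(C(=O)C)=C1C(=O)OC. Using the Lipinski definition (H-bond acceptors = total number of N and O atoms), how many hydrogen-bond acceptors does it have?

N atoms: 1; O atoms: 3.
Lipinski HBA = 1 + 3 = 4.

4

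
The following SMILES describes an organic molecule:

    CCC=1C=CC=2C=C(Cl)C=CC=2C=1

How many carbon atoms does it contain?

Count every carbon token in the SMILES (each C, including those in ring-closure positions and inside branches).
Carbon count: 12.

12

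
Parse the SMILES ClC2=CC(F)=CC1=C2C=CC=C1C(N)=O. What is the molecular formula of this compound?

Walk through each heavy atom and fill implicit hydrogens from standard valence (C 4, N 3, O 2, S 2, halogen 1):
  atom 1: Cl (halogen, monovalent) → 0 H
  atom 2: C, bond orders sum to 4 (valence 4) → 0 H
  atom 3: C, bond orders sum to 3 (valence 4) → 1 H
  atom 4: C, bond orders sum to 4 (valence 4) → 0 H
  atom 5: F (halogen, monovalent) → 0 H
  atom 6: C, bond orders sum to 3 (valence 4) → 1 H
  atom 7: C, bond orders sum to 4 (valence 4) → 0 H
  atom 8: C, bond orders sum to 4 (valence 4) → 0 H
  atom 9: C, bond orders sum to 3 (valence 4) → 1 H
  atom 10: C, bond orders sum to 3 (valence 4) → 1 H
  atom 11: C, bond orders sum to 3 (valence 4) → 1 H
  atom 12: C, bond orders sum to 4 (valence 4) → 0 H
  atom 13: C, bond orders sum to 4 (valence 4) → 0 H
  atom 14: N, bond orders sum to 1 (valence 3) → 2 H
  atom 15: O, bond orders sum to 2 (valence 2) → 0 H
Totals → C:11, H:7, Cl:1, F:1, N:1, O:1.

C11H7ClFNO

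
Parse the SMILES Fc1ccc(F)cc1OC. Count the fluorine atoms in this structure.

2

Scan the SMILES for F atoms (remember two-letter symbols like Cl and Br are single atoms).
Fluorine count: 2.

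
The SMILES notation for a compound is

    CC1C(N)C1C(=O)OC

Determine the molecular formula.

Walk through each heavy atom and fill implicit hydrogens from standard valence (C 4, N 3, O 2, S 2, halogen 1):
  atom 1: C, bond orders sum to 1 (valence 4) → 3 H
  atom 2: C, bond orders sum to 3 (valence 4) → 1 H
  atom 3: C, bond orders sum to 3 (valence 4) → 1 H
  atom 4: N, bond orders sum to 1 (valence 3) → 2 H
  atom 5: C, bond orders sum to 3 (valence 4) → 1 H
  atom 6: C, bond orders sum to 4 (valence 4) → 0 H
  atom 7: O, bond orders sum to 2 (valence 2) → 0 H
  atom 8: O, bond orders sum to 2 (valence 2) → 0 H
  atom 9: C, bond orders sum to 1 (valence 4) → 3 H
Totals → C:6, H:11, N:1, O:2.

C6H11NO2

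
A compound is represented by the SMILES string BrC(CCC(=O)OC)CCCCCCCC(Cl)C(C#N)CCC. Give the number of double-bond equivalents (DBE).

3

Degree of unsaturation = (number of rings) + (number of π bonds).
Ring closures in the SMILES: 0.
π bonds: 1 double bond (each 1 DoU), 1 triple bond (each 2 DoU) → 3 DoU from unsaturation.
Total DoU = 0 + 3 = 3.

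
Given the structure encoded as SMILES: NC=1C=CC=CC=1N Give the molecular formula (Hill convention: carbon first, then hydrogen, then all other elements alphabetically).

C6H8N2

Walk through each heavy atom and fill implicit hydrogens from standard valence (C 4, N 3, O 2, S 2, halogen 1):
  atom 1: N, bond orders sum to 1 (valence 3) → 2 H
  atom 2: C, bond orders sum to 4 (valence 4) → 0 H
  atom 3: C, bond orders sum to 3 (valence 4) → 1 H
  atom 4: C, bond orders sum to 3 (valence 4) → 1 H
  atom 5: C, bond orders sum to 3 (valence 4) → 1 H
  atom 6: C, bond orders sum to 3 (valence 4) → 1 H
  atom 7: C, bond orders sum to 4 (valence 4) → 0 H
  atom 8: N, bond orders sum to 1 (valence 3) → 2 H
Totals → C:6, H:8, N:2.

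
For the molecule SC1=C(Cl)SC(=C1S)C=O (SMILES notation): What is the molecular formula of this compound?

C5H3ClOS3

Walk through each heavy atom and fill implicit hydrogens from standard valence (C 4, N 3, O 2, S 2, halogen 1):
  atom 1: S, bond orders sum to 1 (valence 2) → 1 H
  atom 2: C, bond orders sum to 4 (valence 4) → 0 H
  atom 3: C, bond orders sum to 4 (valence 4) → 0 H
  atom 4: Cl (halogen, monovalent) → 0 H
  atom 5: S, bond orders sum to 2 (valence 2) → 0 H
  atom 6: C, bond orders sum to 4 (valence 4) → 0 H
  atom 7: C, bond orders sum to 4 (valence 4) → 0 H
  atom 8: S, bond orders sum to 1 (valence 2) → 1 H
  atom 9: C, bond orders sum to 3 (valence 4) → 1 H
  atom 10: O, bond orders sum to 2 (valence 2) → 0 H
Totals → C:5, H:3, Cl:1, O:1, S:3.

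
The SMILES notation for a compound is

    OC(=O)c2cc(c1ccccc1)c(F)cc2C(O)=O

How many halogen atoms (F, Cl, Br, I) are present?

Halogen atoms appear at heavy-atom position 14 (1×F).
Other groups present: 2 carboxylic acid.
Halogen count: 1.

1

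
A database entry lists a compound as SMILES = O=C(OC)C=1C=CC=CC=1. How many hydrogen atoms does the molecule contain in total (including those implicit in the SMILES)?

8

Walk through each heavy atom and fill implicit hydrogens from standard valence (C 4, N 3, O 2, S 2, halogen 1):
  atom 1: O, bond orders sum to 2 (valence 2) → 0 H
  atom 2: C, bond orders sum to 4 (valence 4) → 0 H
  atom 3: O, bond orders sum to 2 (valence 2) → 0 H
  atom 4: C, bond orders sum to 1 (valence 4) → 3 H
  atom 5: C, bond orders sum to 4 (valence 4) → 0 H
  atom 6: C, bond orders sum to 3 (valence 4) → 1 H
  atom 7: C, bond orders sum to 3 (valence 4) → 1 H
  atom 8: C, bond orders sum to 3 (valence 4) → 1 H
  atom 9: C, bond orders sum to 3 (valence 4) → 1 H
  atom 10: C, bond orders sum to 3 (valence 4) → 1 H
Total hydrogens: 8.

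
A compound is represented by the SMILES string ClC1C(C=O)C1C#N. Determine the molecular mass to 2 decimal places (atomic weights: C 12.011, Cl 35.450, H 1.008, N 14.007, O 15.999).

129.54 g/mol

First, the molecular formula is C5H4ClNO (counting implicit H from valence).
  C: 5 × 12.011 = 60.055
  Cl: 1 × 35.450 = 35.450
  H: 4 × 1.008 = 4.032
  N: 1 × 14.007 = 14.007
  O: 1 × 15.999 = 15.999
Sum: 5×12.011 + 1×35.450 + 4×1.008 + 1×14.007 + 1×15.999 = 129.543 → 129.54 g/mol.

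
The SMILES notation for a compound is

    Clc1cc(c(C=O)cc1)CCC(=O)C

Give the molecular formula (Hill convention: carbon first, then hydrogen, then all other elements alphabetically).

C11H11ClO2

Walk through each heavy atom and fill implicit hydrogens from standard valence (C 4, N 3, O 2, S 2, halogen 1); for lowercase aromatic atoms, an aromatic c carries 1 H when it has two neighbours and 0 H with three, and aromatic n carries 0 H:
  atom 1: Cl (halogen, monovalent) → 0 H
  atom 2: aromatic c, 3 neighbours → 0 H
  atom 3: aromatic c, 2 neighbours → 1 H
  atom 4: aromatic c, 3 neighbours → 0 H
  atom 5: aromatic c, 3 neighbours → 0 H
  atom 6: C, bond orders sum to 3 (valence 4) → 1 H
  atom 7: O, bond orders sum to 2 (valence 2) → 0 H
  atom 8: aromatic c, 2 neighbours → 1 H
  atom 9: aromatic c, 2 neighbours → 1 H
  atom 10: C, bond orders sum to 2 (valence 4) → 2 H
  atom 11: C, bond orders sum to 2 (valence 4) → 2 H
  atom 12: C, bond orders sum to 4 (valence 4) → 0 H
  atom 13: O, bond orders sum to 2 (valence 2) → 0 H
  atom 14: C, bond orders sum to 1 (valence 4) → 3 H
Totals → C:11, H:11, Cl:1, O:2.
In Hill order: C11H11ClO2.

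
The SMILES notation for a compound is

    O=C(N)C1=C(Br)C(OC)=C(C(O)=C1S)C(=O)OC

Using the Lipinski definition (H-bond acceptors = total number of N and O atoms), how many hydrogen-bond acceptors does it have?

N atoms: 1; O atoms: 5.
Lipinski HBA = 1 + 5 = 6.

6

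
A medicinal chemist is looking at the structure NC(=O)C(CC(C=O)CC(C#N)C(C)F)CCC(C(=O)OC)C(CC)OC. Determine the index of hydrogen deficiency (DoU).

5

Degree of unsaturation = (number of rings) + (number of π bonds).
Ring closures in the SMILES: 0.
π bonds: 3 double bonds (each 1 DoU), 1 triple bond (each 2 DoU) → 5 DoU from unsaturation.
Total DoU = 0 + 5 = 5.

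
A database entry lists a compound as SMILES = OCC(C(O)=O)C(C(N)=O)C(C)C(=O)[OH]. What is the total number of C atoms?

Count every carbon token in the SMILES (each C, including those in ring-closure positions and inside branches).
Carbon count: 8.

8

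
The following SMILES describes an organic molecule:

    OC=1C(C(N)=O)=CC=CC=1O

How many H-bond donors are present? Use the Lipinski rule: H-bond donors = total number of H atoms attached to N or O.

Donors: find every N or O and count the H atoms it carries.
  atom 1 (O): bond orders sum to 1 → 1 H
  atom 5 (N): bond orders sum to 1 → 2 H
  atom 6 (O): bond orders sum to 2 → 0 H
  atom 11 (O): bond orders sum to 1 → 1 H
Lipinski HBD = 4.

4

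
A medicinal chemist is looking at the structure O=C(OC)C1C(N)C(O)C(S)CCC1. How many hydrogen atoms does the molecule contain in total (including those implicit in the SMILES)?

Walk through each heavy atom and fill implicit hydrogens from standard valence (C 4, N 3, O 2, S 2, halogen 1):
  atom 1: O, bond orders sum to 2 (valence 2) → 0 H
  atom 2: C, bond orders sum to 4 (valence 4) → 0 H
  atom 3: O, bond orders sum to 2 (valence 2) → 0 H
  atom 4: C, bond orders sum to 1 (valence 4) → 3 H
  atom 5: C, bond orders sum to 3 (valence 4) → 1 H
  atom 6: C, bond orders sum to 3 (valence 4) → 1 H
  atom 7: N, bond orders sum to 1 (valence 3) → 2 H
  atom 8: C, bond orders sum to 3 (valence 4) → 1 H
  atom 9: O, bond orders sum to 1 (valence 2) → 1 H
  atom 10: C, bond orders sum to 3 (valence 4) → 1 H
  atom 11: S, bond orders sum to 1 (valence 2) → 1 H
  atom 12: C, bond orders sum to 2 (valence 4) → 2 H
  atom 13: C, bond orders sum to 2 (valence 4) → 2 H
  atom 14: C, bond orders sum to 2 (valence 4) → 2 H
Total hydrogens: 17.

17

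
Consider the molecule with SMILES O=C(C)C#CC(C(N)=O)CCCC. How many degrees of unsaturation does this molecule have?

Degree of unsaturation = (number of rings) + (number of π bonds).
Ring closures in the SMILES: 0.
π bonds: 2 double bonds (each 1 DoU), 1 triple bond (each 2 DoU) → 4 DoU from unsaturation.
Total DoU = 0 + 4 = 4.

4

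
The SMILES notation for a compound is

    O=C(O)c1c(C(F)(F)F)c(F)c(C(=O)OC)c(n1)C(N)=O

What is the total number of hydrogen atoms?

Walk through each heavy atom and fill implicit hydrogens from standard valence (C 4, N 3, O 2, S 2, halogen 1); for lowercase aromatic atoms, an aromatic c carries 1 H when it has two neighbours and 0 H with three, and aromatic n carries 0 H:
  atom 1: O, bond orders sum to 2 (valence 2) → 0 H
  atom 2: C, bond orders sum to 4 (valence 4) → 0 H
  atom 3: O, bond orders sum to 1 (valence 2) → 1 H
  atom 4: aromatic c, 3 neighbours → 0 H
  atom 5: aromatic c, 3 neighbours → 0 H
  atom 6: C, bond orders sum to 4 (valence 4) → 0 H
  atom 7: F (halogen, monovalent) → 0 H
  atom 8: F (halogen, monovalent) → 0 H
  atom 9: F (halogen, monovalent) → 0 H
  atom 10: aromatic c, 3 neighbours → 0 H
  atom 11: F (halogen, monovalent) → 0 H
  atom 12: aromatic c, 3 neighbours → 0 H
  atom 13: C, bond orders sum to 4 (valence 4) → 0 H
  atom 14: O, bond orders sum to 2 (valence 2) → 0 H
  atom 15: O, bond orders sum to 2 (valence 2) → 0 H
  atom 16: C, bond orders sum to 1 (valence 4) → 3 H
  atom 17: aromatic c, 3 neighbours → 0 H
  atom 18: aromatic n, 2 neighbours → 0 H
  atom 19: C, bond orders sum to 4 (valence 4) → 0 H
  atom 20: N, bond orders sum to 1 (valence 3) → 2 H
  atom 21: O, bond orders sum to 2 (valence 2) → 0 H
Total hydrogens: 6.

6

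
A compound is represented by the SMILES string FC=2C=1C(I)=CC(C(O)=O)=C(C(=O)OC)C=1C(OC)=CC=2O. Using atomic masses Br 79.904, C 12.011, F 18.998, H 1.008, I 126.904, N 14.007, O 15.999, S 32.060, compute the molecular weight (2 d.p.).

First, the molecular formula is C14H10FIO6 (counting implicit H from valence).
  C: 14 × 12.011 = 168.154
  F: 1 × 18.998 = 18.998
  H: 10 × 1.008 = 10.080
  I: 1 × 126.904 = 126.904
  O: 6 × 15.999 = 95.994
Sum: 14×12.011 + 1×18.998 + 10×1.008 + 1×126.904 + 6×15.999 = 420.130 → 420.13 g/mol.

420.13 g/mol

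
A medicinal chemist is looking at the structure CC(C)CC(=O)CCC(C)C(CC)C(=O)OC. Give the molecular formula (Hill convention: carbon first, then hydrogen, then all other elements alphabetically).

Walk through each heavy atom and fill implicit hydrogens from standard valence (C 4, N 3, O 2, S 2, halogen 1):
  atom 1: C, bond orders sum to 1 (valence 4) → 3 H
  atom 2: C, bond orders sum to 3 (valence 4) → 1 H
  atom 3: C, bond orders sum to 1 (valence 4) → 3 H
  atom 4: C, bond orders sum to 2 (valence 4) → 2 H
  atom 5: C, bond orders sum to 4 (valence 4) → 0 H
  atom 6: O, bond orders sum to 2 (valence 2) → 0 H
  atom 7: C, bond orders sum to 2 (valence 4) → 2 H
  atom 8: C, bond orders sum to 2 (valence 4) → 2 H
  atom 9: C, bond orders sum to 3 (valence 4) → 1 H
  atom 10: C, bond orders sum to 1 (valence 4) → 3 H
  atom 11: C, bond orders sum to 3 (valence 4) → 1 H
  atom 12: C, bond orders sum to 2 (valence 4) → 2 H
  atom 13: C, bond orders sum to 1 (valence 4) → 3 H
  atom 14: C, bond orders sum to 4 (valence 4) → 0 H
  atom 15: O, bond orders sum to 2 (valence 2) → 0 H
  atom 16: O, bond orders sum to 2 (valence 2) → 0 H
  atom 17: C, bond orders sum to 1 (valence 4) → 3 H
Totals → C:14, H:26, O:3.
In Hill order: C14H26O3.

C14H26O3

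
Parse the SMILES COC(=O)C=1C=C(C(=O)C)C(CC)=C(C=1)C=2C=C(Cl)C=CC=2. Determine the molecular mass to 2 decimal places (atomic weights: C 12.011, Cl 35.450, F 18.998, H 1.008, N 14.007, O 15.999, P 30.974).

First, the molecular formula is C18H17ClO3 (counting implicit H from valence).
  C: 18 × 12.011 = 216.198
  Cl: 1 × 35.450 = 35.450
  H: 17 × 1.008 = 17.136
  O: 3 × 15.999 = 47.997
Sum: 18×12.011 + 1×35.450 + 17×1.008 + 3×15.999 = 316.781 → 316.78 g/mol.

316.78 g/mol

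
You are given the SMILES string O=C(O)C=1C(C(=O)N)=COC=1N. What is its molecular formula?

Walk through each heavy atom and fill implicit hydrogens from standard valence (C 4, N 3, O 2, S 2, halogen 1):
  atom 1: O, bond orders sum to 2 (valence 2) → 0 H
  atom 2: C, bond orders sum to 4 (valence 4) → 0 H
  atom 3: O, bond orders sum to 1 (valence 2) → 1 H
  atom 4: C, bond orders sum to 4 (valence 4) → 0 H
  atom 5: C, bond orders sum to 4 (valence 4) → 0 H
  atom 6: C, bond orders sum to 4 (valence 4) → 0 H
  atom 7: O, bond orders sum to 2 (valence 2) → 0 H
  atom 8: N, bond orders sum to 1 (valence 3) → 2 H
  atom 9: C, bond orders sum to 3 (valence 4) → 1 H
  atom 10: O, bond orders sum to 2 (valence 2) → 0 H
  atom 11: C, bond orders sum to 4 (valence 4) → 0 H
  atom 12: N, bond orders sum to 1 (valence 3) → 2 H
Totals → C:6, H:6, N:2, O:4.

C6H6N2O4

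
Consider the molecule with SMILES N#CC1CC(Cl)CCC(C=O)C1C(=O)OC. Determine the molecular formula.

Walk through each heavy atom and fill implicit hydrogens from standard valence (C 4, N 3, O 2, S 2, halogen 1):
  atom 1: N, bond orders sum to 3 (valence 3) → 0 H
  atom 2: C, bond orders sum to 4 (valence 4) → 0 H
  atom 3: C, bond orders sum to 3 (valence 4) → 1 H
  atom 4: C, bond orders sum to 2 (valence 4) → 2 H
  atom 5: C, bond orders sum to 3 (valence 4) → 1 H
  atom 6: Cl (halogen, monovalent) → 0 H
  atom 7: C, bond orders sum to 2 (valence 4) → 2 H
  atom 8: C, bond orders sum to 2 (valence 4) → 2 H
  atom 9: C, bond orders sum to 3 (valence 4) → 1 H
  atom 10: C, bond orders sum to 3 (valence 4) → 1 H
  atom 11: O, bond orders sum to 2 (valence 2) → 0 H
  atom 12: C, bond orders sum to 3 (valence 4) → 1 H
  atom 13: C, bond orders sum to 4 (valence 4) → 0 H
  atom 14: O, bond orders sum to 2 (valence 2) → 0 H
  atom 15: O, bond orders sum to 2 (valence 2) → 0 H
  atom 16: C, bond orders sum to 1 (valence 4) → 3 H
Totals → C:11, H:14, Cl:1, N:1, O:3.

C11H14ClNO3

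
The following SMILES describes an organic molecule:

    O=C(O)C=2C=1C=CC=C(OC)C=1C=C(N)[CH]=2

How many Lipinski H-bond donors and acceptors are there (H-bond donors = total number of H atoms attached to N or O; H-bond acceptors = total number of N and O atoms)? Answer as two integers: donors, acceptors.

Donors: find every N or O and count the H atoms it carries.
  atom 1 (O): bond orders sum to 2 → 0 H
  atom 3 (O): bond orders sum to 1 → 1 H
  atom 10 (O): bond orders sum to 2 → 0 H
  atom 15 (N): bond orders sum to 1 → 2 H
Lipinski HBD = 3.
Acceptors: N atoms = 1, O atoms = 3 → HBA = 4.

3, 4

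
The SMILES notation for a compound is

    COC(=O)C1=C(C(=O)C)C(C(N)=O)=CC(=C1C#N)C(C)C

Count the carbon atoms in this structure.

Count every carbon token in the SMILES (each C, including those in ring-closure positions and inside branches).
Carbon count: 15.

15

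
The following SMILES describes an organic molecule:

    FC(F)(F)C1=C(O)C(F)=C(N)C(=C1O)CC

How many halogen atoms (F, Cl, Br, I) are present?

4

Halogen atoms appear at heavy-atom positions 1, 3, 4, 9 (4×F).
Other groups present: 2 hydroxyl, 1 primary amine.
Halogen count: 4.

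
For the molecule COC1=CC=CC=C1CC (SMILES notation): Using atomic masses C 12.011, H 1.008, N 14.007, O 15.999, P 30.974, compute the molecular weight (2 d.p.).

136.19 g/mol

First, the molecular formula is C9H12O (counting implicit H from valence).
  C: 9 × 12.011 = 108.099
  H: 12 × 1.008 = 12.096
  O: 1 × 15.999 = 15.999
Sum: 9×12.011 + 12×1.008 + 1×15.999 = 136.194 → 136.19 g/mol.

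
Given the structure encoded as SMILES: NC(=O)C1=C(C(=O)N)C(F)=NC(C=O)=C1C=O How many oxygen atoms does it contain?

4

Scan the SMILES for O atoms (remember two-letter symbols like Cl and Br are single atoms).
Oxygen count: 4.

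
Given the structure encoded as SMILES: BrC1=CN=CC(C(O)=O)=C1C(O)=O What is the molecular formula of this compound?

Walk through each heavy atom and fill implicit hydrogens from standard valence (C 4, N 3, O 2, S 2, halogen 1):
  atom 1: Br (halogen, monovalent) → 0 H
  atom 2: C, bond orders sum to 4 (valence 4) → 0 H
  atom 3: C, bond orders sum to 3 (valence 4) → 1 H
  atom 4: N, bond orders sum to 3 (valence 3) → 0 H
  atom 5: C, bond orders sum to 3 (valence 4) → 1 H
  atom 6: C, bond orders sum to 4 (valence 4) → 0 H
  atom 7: C, bond orders sum to 4 (valence 4) → 0 H
  atom 8: O, bond orders sum to 1 (valence 2) → 1 H
  atom 9: O, bond orders sum to 2 (valence 2) → 0 H
  atom 10: C, bond orders sum to 4 (valence 4) → 0 H
  atom 11: C, bond orders sum to 4 (valence 4) → 0 H
  atom 12: O, bond orders sum to 1 (valence 2) → 1 H
  atom 13: O, bond orders sum to 2 (valence 2) → 0 H
Totals → C:7, H:4, Br:1, N:1, O:4.
In Hill order: C7H4BrNO4.

C7H4BrNO4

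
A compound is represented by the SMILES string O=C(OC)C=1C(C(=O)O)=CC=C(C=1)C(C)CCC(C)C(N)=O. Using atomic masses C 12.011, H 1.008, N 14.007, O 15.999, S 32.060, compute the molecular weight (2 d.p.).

307.35 g/mol

First, the molecular formula is C16H21NO5 (counting implicit H from valence).
  C: 16 × 12.011 = 192.176
  H: 21 × 1.008 = 21.168
  N: 1 × 14.007 = 14.007
  O: 5 × 15.999 = 79.995
Sum: 16×12.011 + 21×1.008 + 1×14.007 + 5×15.999 = 307.346 → 307.35 g/mol.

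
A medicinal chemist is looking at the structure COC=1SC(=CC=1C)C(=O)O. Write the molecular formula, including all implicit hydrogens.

Walk through each heavy atom and fill implicit hydrogens from standard valence (C 4, N 3, O 2, S 2, halogen 1):
  atom 1: C, bond orders sum to 1 (valence 4) → 3 H
  atom 2: O, bond orders sum to 2 (valence 2) → 0 H
  atom 3: C, bond orders sum to 4 (valence 4) → 0 H
  atom 4: S, bond orders sum to 2 (valence 2) → 0 H
  atom 5: C, bond orders sum to 4 (valence 4) → 0 H
  atom 6: C, bond orders sum to 3 (valence 4) → 1 H
  atom 7: C, bond orders sum to 4 (valence 4) → 0 H
  atom 8: C, bond orders sum to 1 (valence 4) → 3 H
  atom 9: C, bond orders sum to 4 (valence 4) → 0 H
  atom 10: O, bond orders sum to 2 (valence 2) → 0 H
  atom 11: O, bond orders sum to 1 (valence 2) → 1 H
Totals → C:7, H:8, O:3, S:1.

C7H8O3S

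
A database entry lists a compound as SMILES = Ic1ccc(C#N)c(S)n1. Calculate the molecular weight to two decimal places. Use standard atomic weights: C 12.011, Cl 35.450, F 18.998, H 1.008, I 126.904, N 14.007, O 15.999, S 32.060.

262.07 g/mol

First, the molecular formula is C6H3IN2S (counting implicit H from valence).
  C: 6 × 12.011 = 72.066
  H: 3 × 1.008 = 3.024
  I: 1 × 126.904 = 126.904
  N: 2 × 14.007 = 28.014
  S: 1 × 32.060 = 32.060
Sum: 6×12.011 + 3×1.008 + 1×126.904 + 2×14.007 + 1×32.060 = 262.068 → 262.07 g/mol.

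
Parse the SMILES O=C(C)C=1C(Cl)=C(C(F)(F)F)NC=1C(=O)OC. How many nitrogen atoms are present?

Scan the SMILES for N atoms (remember two-letter symbols like Cl and Br are single atoms).
Nitrogen count: 1.

1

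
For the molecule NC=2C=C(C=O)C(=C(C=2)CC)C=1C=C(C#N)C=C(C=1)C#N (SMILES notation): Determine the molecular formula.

Walk through each heavy atom and fill implicit hydrogens from standard valence (C 4, N 3, O 2, S 2, halogen 1):
  atom 1: N, bond orders sum to 1 (valence 3) → 2 H
  atom 2: C, bond orders sum to 4 (valence 4) → 0 H
  atom 3: C, bond orders sum to 3 (valence 4) → 1 H
  atom 4: C, bond orders sum to 4 (valence 4) → 0 H
  atom 5: C, bond orders sum to 3 (valence 4) → 1 H
  atom 6: O, bond orders sum to 2 (valence 2) → 0 H
  atom 7: C, bond orders sum to 4 (valence 4) → 0 H
  atom 8: C, bond orders sum to 4 (valence 4) → 0 H
  atom 9: C, bond orders sum to 3 (valence 4) → 1 H
  atom 10: C, bond orders sum to 2 (valence 4) → 2 H
  atom 11: C, bond orders sum to 1 (valence 4) → 3 H
  atom 12: C, bond orders sum to 4 (valence 4) → 0 H
  atom 13: C, bond orders sum to 3 (valence 4) → 1 H
  atom 14: C, bond orders sum to 4 (valence 4) → 0 H
  atom 15: C, bond orders sum to 4 (valence 4) → 0 H
  atom 16: N, bond orders sum to 3 (valence 3) → 0 H
  atom 17: C, bond orders sum to 3 (valence 4) → 1 H
  atom 18: C, bond orders sum to 4 (valence 4) → 0 H
  atom 19: C, bond orders sum to 3 (valence 4) → 1 H
  atom 20: C, bond orders sum to 4 (valence 4) → 0 H
  atom 21: N, bond orders sum to 3 (valence 3) → 0 H
Totals → C:17, H:13, N:3, O:1.

C17H13N3O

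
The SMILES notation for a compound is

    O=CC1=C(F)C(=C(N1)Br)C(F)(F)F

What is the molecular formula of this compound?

Walk through each heavy atom and fill implicit hydrogens from standard valence (C 4, N 3, O 2, S 2, halogen 1):
  atom 1: O, bond orders sum to 2 (valence 2) → 0 H
  atom 2: C, bond orders sum to 3 (valence 4) → 1 H
  atom 3: C, bond orders sum to 4 (valence 4) → 0 H
  atom 4: C, bond orders sum to 4 (valence 4) → 0 H
  atom 5: F (halogen, monovalent) → 0 H
  atom 6: C, bond orders sum to 4 (valence 4) → 0 H
  atom 7: C, bond orders sum to 4 (valence 4) → 0 H
  atom 8: N, bond orders sum to 2 (valence 3) → 1 H
  atom 9: Br (halogen, monovalent) → 0 H
  atom 10: C, bond orders sum to 4 (valence 4) → 0 H
  atom 11: F (halogen, monovalent) → 0 H
  atom 12: F (halogen, monovalent) → 0 H
  atom 13: F (halogen, monovalent) → 0 H
Totals → C:6, H:2, Br:1, F:4, N:1, O:1.

C6H2BrF4NO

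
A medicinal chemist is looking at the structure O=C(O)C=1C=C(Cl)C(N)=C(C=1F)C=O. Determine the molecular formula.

Walk through each heavy atom and fill implicit hydrogens from standard valence (C 4, N 3, O 2, S 2, halogen 1):
  atom 1: O, bond orders sum to 2 (valence 2) → 0 H
  atom 2: C, bond orders sum to 4 (valence 4) → 0 H
  atom 3: O, bond orders sum to 1 (valence 2) → 1 H
  atom 4: C, bond orders sum to 4 (valence 4) → 0 H
  atom 5: C, bond orders sum to 3 (valence 4) → 1 H
  atom 6: C, bond orders sum to 4 (valence 4) → 0 H
  atom 7: Cl (halogen, monovalent) → 0 H
  atom 8: C, bond orders sum to 4 (valence 4) → 0 H
  atom 9: N, bond orders sum to 1 (valence 3) → 2 H
  atom 10: C, bond orders sum to 4 (valence 4) → 0 H
  atom 11: C, bond orders sum to 4 (valence 4) → 0 H
  atom 12: F (halogen, monovalent) → 0 H
  atom 13: C, bond orders sum to 3 (valence 4) → 1 H
  atom 14: O, bond orders sum to 2 (valence 2) → 0 H
Totals → C:8, H:5, Cl:1, F:1, N:1, O:3.

C8H5ClFNO3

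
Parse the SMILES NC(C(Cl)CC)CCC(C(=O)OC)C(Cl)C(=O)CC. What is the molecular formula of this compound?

C13H23Cl2NO3

Walk through each heavy atom and fill implicit hydrogens from standard valence (C 4, N 3, O 2, S 2, halogen 1):
  atom 1: N, bond orders sum to 1 (valence 3) → 2 H
  atom 2: C, bond orders sum to 3 (valence 4) → 1 H
  atom 3: C, bond orders sum to 3 (valence 4) → 1 H
  atom 4: Cl (halogen, monovalent) → 0 H
  atom 5: C, bond orders sum to 2 (valence 4) → 2 H
  atom 6: C, bond orders sum to 1 (valence 4) → 3 H
  atom 7: C, bond orders sum to 2 (valence 4) → 2 H
  atom 8: C, bond orders sum to 2 (valence 4) → 2 H
  atom 9: C, bond orders sum to 3 (valence 4) → 1 H
  atom 10: C, bond orders sum to 4 (valence 4) → 0 H
  atom 11: O, bond orders sum to 2 (valence 2) → 0 H
  atom 12: O, bond orders sum to 2 (valence 2) → 0 H
  atom 13: C, bond orders sum to 1 (valence 4) → 3 H
  atom 14: C, bond orders sum to 3 (valence 4) → 1 H
  atom 15: Cl (halogen, monovalent) → 0 H
  atom 16: C, bond orders sum to 4 (valence 4) → 0 H
  atom 17: O, bond orders sum to 2 (valence 2) → 0 H
  atom 18: C, bond orders sum to 2 (valence 4) → 2 H
  atom 19: C, bond orders sum to 1 (valence 4) → 3 H
Totals → C:13, H:23, Cl:2, N:1, O:3.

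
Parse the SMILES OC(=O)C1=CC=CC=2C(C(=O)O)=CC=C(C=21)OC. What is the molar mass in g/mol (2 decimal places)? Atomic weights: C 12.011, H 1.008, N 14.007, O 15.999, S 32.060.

First, the molecular formula is C13H10O5 (counting implicit H from valence).
  C: 13 × 12.011 = 156.143
  H: 10 × 1.008 = 10.080
  O: 5 × 15.999 = 79.995
Sum: 13×12.011 + 10×1.008 + 5×15.999 = 246.218 → 246.22 g/mol.

246.22 g/mol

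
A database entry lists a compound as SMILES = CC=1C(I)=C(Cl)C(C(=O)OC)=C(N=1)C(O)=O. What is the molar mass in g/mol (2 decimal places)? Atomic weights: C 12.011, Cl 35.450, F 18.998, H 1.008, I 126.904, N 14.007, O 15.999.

First, the molecular formula is C9H7ClINO4 (counting implicit H from valence).
  C: 9 × 12.011 = 108.099
  Cl: 1 × 35.450 = 35.450
  H: 7 × 1.008 = 7.056
  I: 1 × 126.904 = 126.904
  N: 1 × 14.007 = 14.007
  O: 4 × 15.999 = 63.996
Sum: 9×12.011 + 1×35.450 + 7×1.008 + 1×126.904 + 1×14.007 + 4×15.999 = 355.512 → 355.51 g/mol.

355.51 g/mol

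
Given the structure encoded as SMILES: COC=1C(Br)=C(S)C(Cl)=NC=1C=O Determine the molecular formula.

Walk through each heavy atom and fill implicit hydrogens from standard valence (C 4, N 3, O 2, S 2, halogen 1):
  atom 1: C, bond orders sum to 1 (valence 4) → 3 H
  atom 2: O, bond orders sum to 2 (valence 2) → 0 H
  atom 3: C, bond orders sum to 4 (valence 4) → 0 H
  atom 4: C, bond orders sum to 4 (valence 4) → 0 H
  atom 5: Br (halogen, monovalent) → 0 H
  atom 6: C, bond orders sum to 4 (valence 4) → 0 H
  atom 7: S, bond orders sum to 1 (valence 2) → 1 H
  atom 8: C, bond orders sum to 4 (valence 4) → 0 H
  atom 9: Cl (halogen, monovalent) → 0 H
  atom 10: N, bond orders sum to 3 (valence 3) → 0 H
  atom 11: C, bond orders sum to 4 (valence 4) → 0 H
  atom 12: C, bond orders sum to 3 (valence 4) → 1 H
  atom 13: O, bond orders sum to 2 (valence 2) → 0 H
Totals → C:7, H:5, Br:1, Cl:1, N:1, O:2, S:1.
In Hill order: C7H5BrClNO2S.

C7H5BrClNO2S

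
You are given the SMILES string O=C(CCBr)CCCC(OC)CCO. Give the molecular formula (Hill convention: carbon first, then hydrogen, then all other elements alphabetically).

C10H19BrO3

Walk through each heavy atom and fill implicit hydrogens from standard valence (C 4, N 3, O 2, S 2, halogen 1):
  atom 1: O, bond orders sum to 2 (valence 2) → 0 H
  atom 2: C, bond orders sum to 4 (valence 4) → 0 H
  atom 3: C, bond orders sum to 2 (valence 4) → 2 H
  atom 4: C, bond orders sum to 2 (valence 4) → 2 H
  atom 5: Br (halogen, monovalent) → 0 H
  atom 6: C, bond orders sum to 2 (valence 4) → 2 H
  atom 7: C, bond orders sum to 2 (valence 4) → 2 H
  atom 8: C, bond orders sum to 2 (valence 4) → 2 H
  atom 9: C, bond orders sum to 3 (valence 4) → 1 H
  atom 10: O, bond orders sum to 2 (valence 2) → 0 H
  atom 11: C, bond orders sum to 1 (valence 4) → 3 H
  atom 12: C, bond orders sum to 2 (valence 4) → 2 H
  atom 13: C, bond orders sum to 2 (valence 4) → 2 H
  atom 14: O, bond orders sum to 1 (valence 2) → 1 H
Totals → C:10, H:19, Br:1, O:3.
In Hill order: C10H19BrO3.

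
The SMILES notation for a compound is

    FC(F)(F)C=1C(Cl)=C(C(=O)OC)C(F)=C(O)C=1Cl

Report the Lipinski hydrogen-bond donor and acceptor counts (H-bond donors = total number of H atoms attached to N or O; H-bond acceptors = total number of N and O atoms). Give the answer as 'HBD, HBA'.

1, 3

Donors: find every N or O and count the H atoms it carries.
  atom 10 (O): bond orders sum to 2 → 0 H
  atom 11 (O): bond orders sum to 2 → 0 H
  atom 16 (O): bond orders sum to 1 → 1 H
Lipinski HBD = 1.
Acceptors: N atoms = 0, O atoms = 3 → HBA = 3.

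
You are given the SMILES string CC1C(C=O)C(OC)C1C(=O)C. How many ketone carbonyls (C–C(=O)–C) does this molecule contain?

The ketone motif appears at heavy-atom position 10 in the SMILES.
Other groups present: 1 aldehyde, 1 ether.
Ketone count: 1.

1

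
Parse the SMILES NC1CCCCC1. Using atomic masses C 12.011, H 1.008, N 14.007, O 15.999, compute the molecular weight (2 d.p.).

99.18 g/mol

First, the molecular formula is C6H13N (counting implicit H from valence).
  C: 6 × 12.011 = 72.066
  H: 13 × 1.008 = 13.104
  N: 1 × 14.007 = 14.007
Sum: 6×12.011 + 13×1.008 + 1×14.007 = 99.177 → 99.18 g/mol.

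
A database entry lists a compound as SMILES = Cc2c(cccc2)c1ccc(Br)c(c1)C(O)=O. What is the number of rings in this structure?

In SMILES, each pair of matching ring-closure digits denotes one ring-closing bond; the number of such bonds equals the number of independent rings.
Ring-closure bonds here: 2.

2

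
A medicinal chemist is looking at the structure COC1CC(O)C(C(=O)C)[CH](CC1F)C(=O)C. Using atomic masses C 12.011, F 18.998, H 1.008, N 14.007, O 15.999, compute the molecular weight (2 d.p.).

246.28 g/mol

First, the molecular formula is C12H19FO4 (counting implicit H from valence).
  C: 12 × 12.011 = 144.132
  F: 1 × 18.998 = 18.998
  H: 19 × 1.008 = 19.152
  O: 4 × 15.999 = 63.996
Sum: 12×12.011 + 1×18.998 + 19×1.008 + 4×15.999 = 246.278 → 246.28 g/mol.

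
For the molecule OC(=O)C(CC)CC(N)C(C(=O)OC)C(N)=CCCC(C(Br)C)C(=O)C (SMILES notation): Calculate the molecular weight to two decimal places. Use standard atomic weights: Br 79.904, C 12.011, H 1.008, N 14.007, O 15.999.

First, the molecular formula is C18H31BrN2O5 (counting implicit H from valence).
  Br: 1 × 79.904 = 79.904
  C: 18 × 12.011 = 216.198
  H: 31 × 1.008 = 31.248
  N: 2 × 14.007 = 28.014
  O: 5 × 15.999 = 79.995
Sum: 1×79.904 + 18×12.011 + 31×1.008 + 2×14.007 + 5×15.999 = 435.359 → 435.36 g/mol.

435.36 g/mol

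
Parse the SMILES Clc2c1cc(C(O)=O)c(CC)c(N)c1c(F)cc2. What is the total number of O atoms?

Scan the SMILES for O atoms (remember two-letter symbols like Cl and Br are single atoms).
Oxygen count: 2.

2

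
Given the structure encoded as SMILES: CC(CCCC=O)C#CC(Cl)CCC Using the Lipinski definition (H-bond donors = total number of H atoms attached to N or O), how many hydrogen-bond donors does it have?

0

Donors: find every N or O and count the H atoms it carries.
  atom 7 (O): bond orders sum to 2 → 0 H
Lipinski HBD = 0.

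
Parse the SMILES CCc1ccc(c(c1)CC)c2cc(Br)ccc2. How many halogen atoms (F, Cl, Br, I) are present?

Halogen atoms appear at heavy-atom position 14 (1×Br).
Halogen count: 1.

1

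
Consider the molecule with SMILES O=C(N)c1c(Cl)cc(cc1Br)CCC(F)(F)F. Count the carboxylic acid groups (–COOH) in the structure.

Scan the SMILES for the carboxylic acid motif — none present.
Groups that are present: 1 amide.

0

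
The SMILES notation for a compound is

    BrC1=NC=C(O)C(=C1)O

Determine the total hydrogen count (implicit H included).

Walk through each heavy atom and fill implicit hydrogens from standard valence (C 4, N 3, O 2, S 2, halogen 1):
  atom 1: Br (halogen, monovalent) → 0 H
  atom 2: C, bond orders sum to 4 (valence 4) → 0 H
  atom 3: N, bond orders sum to 3 (valence 3) → 0 H
  atom 4: C, bond orders sum to 3 (valence 4) → 1 H
  atom 5: C, bond orders sum to 4 (valence 4) → 0 H
  atom 6: O, bond orders sum to 1 (valence 2) → 1 H
  atom 7: C, bond orders sum to 4 (valence 4) → 0 H
  atom 8: C, bond orders sum to 3 (valence 4) → 1 H
  atom 9: O, bond orders sum to 1 (valence 2) → 1 H
Total hydrogens: 4.

4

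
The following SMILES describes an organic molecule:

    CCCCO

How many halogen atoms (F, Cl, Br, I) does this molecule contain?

Scan the SMILES for the halogen motif — none present.
Groups that are present: 1 hydroxyl.

0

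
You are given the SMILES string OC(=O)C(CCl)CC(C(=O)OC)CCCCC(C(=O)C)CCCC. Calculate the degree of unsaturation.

3

Degree of unsaturation = (number of rings) + (number of π bonds).
Ring closures in the SMILES: 0.
π bonds: 3 double bonds (each 1 DoU) → 3 DoU from unsaturation.
Total DoU = 0 + 3 = 3.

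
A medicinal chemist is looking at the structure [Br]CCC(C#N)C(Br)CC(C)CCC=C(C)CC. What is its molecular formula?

C15H25Br2N

Walk through each heavy atom and fill implicit hydrogens from standard valence (C 4, N 3, O 2, S 2, halogen 1):
  atom 1: Br with explicit H count 0
  atom 2: C, bond orders sum to 2 (valence 4) → 2 H
  atom 3: C, bond orders sum to 2 (valence 4) → 2 H
  atom 4: C, bond orders sum to 3 (valence 4) → 1 H
  atom 5: C, bond orders sum to 4 (valence 4) → 0 H
  atom 6: N, bond orders sum to 3 (valence 3) → 0 H
  atom 7: C, bond orders sum to 3 (valence 4) → 1 H
  atom 8: Br (halogen, monovalent) → 0 H
  atom 9: C, bond orders sum to 2 (valence 4) → 2 H
  atom 10: C, bond orders sum to 3 (valence 4) → 1 H
  atom 11: C, bond orders sum to 1 (valence 4) → 3 H
  atom 12: C, bond orders sum to 2 (valence 4) → 2 H
  atom 13: C, bond orders sum to 2 (valence 4) → 2 H
  atom 14: C, bond orders sum to 3 (valence 4) → 1 H
  atom 15: C, bond orders sum to 4 (valence 4) → 0 H
  atom 16: C, bond orders sum to 1 (valence 4) → 3 H
  atom 17: C, bond orders sum to 2 (valence 4) → 2 H
  atom 18: C, bond orders sum to 1 (valence 4) → 3 H
Totals → C:15, H:25, Br:2, N:1.
In Hill order: C15H25Br2N.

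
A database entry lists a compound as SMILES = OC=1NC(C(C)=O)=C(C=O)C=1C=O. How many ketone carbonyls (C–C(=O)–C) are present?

1

The ketone motif appears at heavy-atom position 5 in the SMILES.
Other groups present: 2 aldehyde, 1 hydroxyl.
Ketone count: 1.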